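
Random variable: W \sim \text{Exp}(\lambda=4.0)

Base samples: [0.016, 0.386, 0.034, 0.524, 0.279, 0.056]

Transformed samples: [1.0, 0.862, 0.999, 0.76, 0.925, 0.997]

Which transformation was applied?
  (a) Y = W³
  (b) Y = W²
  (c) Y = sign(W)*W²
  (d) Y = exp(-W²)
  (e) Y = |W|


Checking option (d) Y = exp(-W²):
  W = 0.016 -> Y = 1.0 ✓
  W = 0.386 -> Y = 0.862 ✓
  W = 0.034 -> Y = 0.999 ✓
All samples match this transformation.

(d) exp(-W²)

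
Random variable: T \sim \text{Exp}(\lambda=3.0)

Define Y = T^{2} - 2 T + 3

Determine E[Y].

E[Y] = 1*E[T²] - 2*E[T] + 3
E[T] = 0.33333333
E[T²] = Var(T) + (E[T])² = 0.11111111 + 0.11111111 = 0.22222222
E[Y] = 1*0.22222222 - 2*0.33333333 + 3 = 2.5555556

2.5555556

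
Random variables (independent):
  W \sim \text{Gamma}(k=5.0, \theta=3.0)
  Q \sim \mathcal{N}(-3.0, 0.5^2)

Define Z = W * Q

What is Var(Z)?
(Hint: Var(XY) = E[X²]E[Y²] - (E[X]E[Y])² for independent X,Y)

Var(XY) = E[X²]E[Y²] - (E[X]E[Y])²
E[W] = 15, Var(W) = 45
E[Q] = -3, Var(Q) = 0.25
E[W²] = 45 + 15² = 270
E[Q²] = 0.25 + (-3)² = 9.25
Var(Z) = 270*9.25 - (15*(-3))²
= 2497.5 - 2025 = 472.5

472.5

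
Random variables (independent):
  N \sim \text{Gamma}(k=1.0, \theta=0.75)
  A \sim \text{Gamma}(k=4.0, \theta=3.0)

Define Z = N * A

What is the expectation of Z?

For independent RVs: E[XY] = E[X]*E[Y]
E[N] = 0.75
E[A] = 12
E[Z] = 0.75 * 12 = 9

9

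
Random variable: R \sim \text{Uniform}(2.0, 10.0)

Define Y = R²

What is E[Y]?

E[R²] = Var(R) + (E[R])² = 5.3333333 + 36 = 41.333333

41.333333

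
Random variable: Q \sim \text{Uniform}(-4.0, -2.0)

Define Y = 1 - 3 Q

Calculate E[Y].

For Y = -3Q + 1:
E[Y] = -3 * E[Q] + 1
E[Q] = (-4 - 2)/2 = -3
E[Y] = -3 * (-3) + 1 = 10

10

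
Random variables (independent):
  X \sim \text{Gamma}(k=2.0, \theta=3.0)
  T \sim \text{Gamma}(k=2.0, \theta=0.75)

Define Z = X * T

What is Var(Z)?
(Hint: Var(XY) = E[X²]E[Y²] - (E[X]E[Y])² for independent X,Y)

Var(XY) = E[X²]E[Y²] - (E[X]E[Y])²
E[X] = 6, Var(X) = 18
E[T] = 1.5, Var(T) = 1.125
E[X²] = 18 + 6² = 54
E[T²] = 1.125 + 1.5² = 3.375
Var(Z) = 54*3.375 - (6*1.5)²
= 182.25 - 81 = 101.25

101.25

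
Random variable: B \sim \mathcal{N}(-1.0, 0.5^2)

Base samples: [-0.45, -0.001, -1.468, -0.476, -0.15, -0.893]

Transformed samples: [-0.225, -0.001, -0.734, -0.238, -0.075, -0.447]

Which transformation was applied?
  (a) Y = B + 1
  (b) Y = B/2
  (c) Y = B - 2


Checking option (b) Y = B/2:
  B = -0.45 -> Y = -0.225 ✓
  B = -0.001 -> Y = -0.001 ✓
  B = -1.468 -> Y = -0.734 ✓
All samples match this transformation.

(b) B/2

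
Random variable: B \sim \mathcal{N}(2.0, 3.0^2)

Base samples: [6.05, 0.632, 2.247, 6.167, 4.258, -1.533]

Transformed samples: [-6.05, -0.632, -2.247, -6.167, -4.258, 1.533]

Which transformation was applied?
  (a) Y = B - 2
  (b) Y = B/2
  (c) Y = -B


Checking option (c) Y = -B:
  B = 6.05 -> Y = -6.05 ✓
  B = 0.632 -> Y = -0.632 ✓
  B = 2.247 -> Y = -2.247 ✓
All samples match this transformation.

(c) -B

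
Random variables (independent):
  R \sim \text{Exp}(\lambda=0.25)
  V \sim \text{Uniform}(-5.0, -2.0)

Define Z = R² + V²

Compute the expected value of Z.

E[Z] = E[R²] + E[V²]
E[R²] = Var(R) + E[R]² = 16 + 16 = 32
E[V²] = Var(V) + E[V]² = 0.75 + 12.25 = 13
E[Z] = 32 + 13 = 45

45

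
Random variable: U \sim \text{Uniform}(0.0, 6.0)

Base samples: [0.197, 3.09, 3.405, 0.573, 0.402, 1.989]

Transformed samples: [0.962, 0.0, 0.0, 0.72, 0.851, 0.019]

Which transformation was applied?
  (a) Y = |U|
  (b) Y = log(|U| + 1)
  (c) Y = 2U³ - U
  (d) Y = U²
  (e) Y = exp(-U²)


Checking option (e) Y = exp(-U²):
  U = 0.197 -> Y = 0.962 ✓
  U = 3.09 -> Y = 0.0 ✓
  U = 3.405 -> Y = 0.0 ✓
All samples match this transformation.

(e) exp(-U²)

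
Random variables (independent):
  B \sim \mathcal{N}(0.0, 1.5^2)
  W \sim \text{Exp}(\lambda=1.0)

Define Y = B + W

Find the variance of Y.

For independent RVs: Var(aX + bY) = a²Var(X) + b²Var(Y)
Var(B) = 2.25
Var(W) = 1
Var(Y) = 1²*2.25 + 1²*1
= 1*2.25 + 1*1 = 3.25

3.25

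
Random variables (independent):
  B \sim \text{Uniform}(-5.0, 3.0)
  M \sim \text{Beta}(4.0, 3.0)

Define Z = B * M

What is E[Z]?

For independent RVs: E[XY] = E[X]*E[Y]
E[B] = -1
E[M] = 0.57142857
E[Z] = -1 * 0.57142857 = -0.57142857

-0.57142857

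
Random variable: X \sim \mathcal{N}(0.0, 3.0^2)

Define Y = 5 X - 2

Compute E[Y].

For Y = 5X - 2:
E[Y] = 5 * E[X] - 2
E[X] = 0.0 = 0
E[Y] = 5 * 0 - 2 = -2

-2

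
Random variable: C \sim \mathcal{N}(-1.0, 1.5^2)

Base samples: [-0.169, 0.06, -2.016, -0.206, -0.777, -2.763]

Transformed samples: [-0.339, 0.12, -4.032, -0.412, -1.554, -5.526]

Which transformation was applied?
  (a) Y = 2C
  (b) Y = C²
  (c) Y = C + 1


Checking option (a) Y = 2C:
  C = -0.169 -> Y = -0.339 ✓
  C = 0.06 -> Y = 0.12 ✓
  C = -2.016 -> Y = -4.032 ✓
All samples match this transformation.

(a) 2C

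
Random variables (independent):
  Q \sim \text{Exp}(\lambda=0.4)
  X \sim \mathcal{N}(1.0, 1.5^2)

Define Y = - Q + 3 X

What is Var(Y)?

For independent RVs: Var(aX + bY) = a²Var(X) + b²Var(Y)
Var(Q) = 6.25
Var(X) = 2.25
Var(Y) = (-1)²*6.25 + 3²*2.25
= 1*6.25 + 9*2.25 = 26.5

26.5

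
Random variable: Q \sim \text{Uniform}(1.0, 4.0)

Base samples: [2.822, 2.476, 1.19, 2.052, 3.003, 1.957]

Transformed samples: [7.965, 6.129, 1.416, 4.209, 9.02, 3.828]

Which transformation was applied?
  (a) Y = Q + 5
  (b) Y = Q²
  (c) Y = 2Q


Checking option (b) Y = Q²:
  Q = 2.822 -> Y = 7.965 ✓
  Q = 2.476 -> Y = 6.129 ✓
  Q = 1.19 -> Y = 1.416 ✓
All samples match this transformation.

(b) Q²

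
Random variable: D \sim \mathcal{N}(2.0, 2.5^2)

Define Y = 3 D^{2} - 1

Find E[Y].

E[Y] = 3*E[D²] - 1
E[D] = 2
E[D²] = Var(D) + (E[D])² = 6.25 + 4 = 10.25
E[Y] = 3*10.25 - 1 = 29.75

29.75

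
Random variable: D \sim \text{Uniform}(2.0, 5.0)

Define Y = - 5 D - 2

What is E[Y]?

For Y = -5D - 2:
E[Y] = -5 * E[D] - 2
E[D] = (2 + 5)/2 = 3.5
E[Y] = -5 * 3.5 - 2 = -19.5

-19.5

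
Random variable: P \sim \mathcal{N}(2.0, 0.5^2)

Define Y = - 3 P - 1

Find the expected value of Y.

For Y = -3P - 1:
E[Y] = -3 * E[P] - 1
E[P] = 2.0 = 2
E[Y] = -3 * 2 - 1 = -7

-7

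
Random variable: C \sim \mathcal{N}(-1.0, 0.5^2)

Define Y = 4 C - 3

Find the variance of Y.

For Y = aC + b: Var(Y) = a² * Var(C)
Var(C) = 0.5^2 = 0.25
Var(Y) = 4² * 0.25 = 16 * 0.25 = 4

4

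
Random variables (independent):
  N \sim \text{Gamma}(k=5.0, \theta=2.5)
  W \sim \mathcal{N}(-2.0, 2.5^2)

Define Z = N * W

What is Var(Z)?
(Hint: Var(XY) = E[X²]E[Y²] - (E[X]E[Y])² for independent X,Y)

Var(XY) = E[X²]E[Y²] - (E[X]E[Y])²
E[N] = 12.5, Var(N) = 31.25
E[W] = -2, Var(W) = 6.25
E[N²] = 31.25 + 12.5² = 187.5
E[W²] = 6.25 + (-2)² = 10.25
Var(Z) = 187.5*10.25 - (12.5*(-2))²
= 1921.875 - 625 = 1296.875

1296.875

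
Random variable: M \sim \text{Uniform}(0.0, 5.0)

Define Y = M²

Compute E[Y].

E[M²] = Var(M) + (E[M])² = 2.0833333 + 6.25 = 8.3333333

8.3333333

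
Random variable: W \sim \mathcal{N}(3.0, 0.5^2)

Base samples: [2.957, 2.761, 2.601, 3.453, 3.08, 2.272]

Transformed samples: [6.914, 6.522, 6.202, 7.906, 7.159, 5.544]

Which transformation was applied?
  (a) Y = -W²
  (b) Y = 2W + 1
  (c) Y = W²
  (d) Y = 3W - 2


Checking option (b) Y = 2W + 1:
  W = 2.957 -> Y = 6.914 ✓
  W = 2.761 -> Y = 6.522 ✓
  W = 2.601 -> Y = 6.202 ✓
All samples match this transformation.

(b) 2W + 1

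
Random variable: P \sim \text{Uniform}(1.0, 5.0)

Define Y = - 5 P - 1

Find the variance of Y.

For Y = aP + b: Var(Y) = a² * Var(P)
Var(P) = (5 - 1)^2/12 = 1.3333333
Var(Y) = (-5)² * 1.3333333 = 25 * 1.3333333 = 33.333333

33.333333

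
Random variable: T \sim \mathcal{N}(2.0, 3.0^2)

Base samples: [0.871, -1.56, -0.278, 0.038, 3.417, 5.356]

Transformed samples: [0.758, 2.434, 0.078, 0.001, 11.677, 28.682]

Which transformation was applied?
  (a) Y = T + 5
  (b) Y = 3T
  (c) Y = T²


Checking option (c) Y = T²:
  T = 0.871 -> Y = 0.758 ✓
  T = -1.56 -> Y = 2.434 ✓
  T = -0.278 -> Y = 0.078 ✓
All samples match this transformation.

(c) T²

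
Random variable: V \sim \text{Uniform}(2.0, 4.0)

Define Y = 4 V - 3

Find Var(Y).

For Y = aV + b: Var(Y) = a² * Var(V)
Var(V) = (4 - 2)^2/12 = 0.33333333
Var(Y) = 4² * 0.33333333 = 16 * 0.33333333 = 5.3333333

5.3333333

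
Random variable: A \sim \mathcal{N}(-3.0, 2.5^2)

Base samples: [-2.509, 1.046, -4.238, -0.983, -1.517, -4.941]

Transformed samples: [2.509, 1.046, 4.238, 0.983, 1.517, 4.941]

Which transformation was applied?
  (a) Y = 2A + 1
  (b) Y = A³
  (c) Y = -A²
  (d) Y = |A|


Checking option (d) Y = |A|:
  A = -2.509 -> Y = 2.509 ✓
  A = 1.046 -> Y = 1.046 ✓
  A = -4.238 -> Y = 4.238 ✓
All samples match this transformation.

(d) |A|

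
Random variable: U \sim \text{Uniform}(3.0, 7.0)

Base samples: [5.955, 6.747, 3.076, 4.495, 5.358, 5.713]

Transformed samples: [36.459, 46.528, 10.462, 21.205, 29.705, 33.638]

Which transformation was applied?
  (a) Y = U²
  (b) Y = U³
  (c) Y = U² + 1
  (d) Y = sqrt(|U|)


Checking option (c) Y = U² + 1:
  U = 5.955 -> Y = 36.459 ✓
  U = 6.747 -> Y = 46.528 ✓
  U = 3.076 -> Y = 10.462 ✓
All samples match this transformation.

(c) U² + 1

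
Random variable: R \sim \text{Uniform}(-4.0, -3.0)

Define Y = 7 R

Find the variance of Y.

For Y = aR + b: Var(Y) = a² * Var(R)
Var(R) = (-3 + 4)^2/12 = 0.083333333
Var(Y) = 7² * 0.083333333 = 49 * 0.083333333 = 4.0833333

4.0833333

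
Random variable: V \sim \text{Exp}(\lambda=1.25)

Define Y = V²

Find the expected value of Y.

Using E[X²] = Var(X) + (E[X])²:
E[V] = 0.8
Var(V) = 1/1.25^2 = 0.64
E[V²] = 0.64 + 0.8² = 0.64 + 0.64 = 1.28

1.28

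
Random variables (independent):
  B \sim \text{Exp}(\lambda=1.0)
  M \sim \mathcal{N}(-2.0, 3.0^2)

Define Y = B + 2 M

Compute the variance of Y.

For independent RVs: Var(aX + bY) = a²Var(X) + b²Var(Y)
Var(B) = 1
Var(M) = 9
Var(Y) = 1²*1 + 2²*9
= 1*1 + 4*9 = 37

37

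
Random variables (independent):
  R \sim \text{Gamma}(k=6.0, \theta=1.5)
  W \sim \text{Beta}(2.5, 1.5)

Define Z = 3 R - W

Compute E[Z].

E[Z] = 3*E[R] - 1*E[W]
E[R] = 9
E[W] = 0.625
E[Z] = 3*9 - 1*0.625 = 26.375

26.375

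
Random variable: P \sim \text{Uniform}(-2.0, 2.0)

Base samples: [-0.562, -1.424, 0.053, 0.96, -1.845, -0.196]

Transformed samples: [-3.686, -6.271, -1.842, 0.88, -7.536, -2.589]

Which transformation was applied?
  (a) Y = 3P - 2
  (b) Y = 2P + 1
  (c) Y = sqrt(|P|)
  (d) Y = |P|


Checking option (a) Y = 3P - 2:
  P = -0.562 -> Y = -3.686 ✓
  P = -1.424 -> Y = -6.271 ✓
  P = 0.053 -> Y = -1.842 ✓
All samples match this transformation.

(a) 3P - 2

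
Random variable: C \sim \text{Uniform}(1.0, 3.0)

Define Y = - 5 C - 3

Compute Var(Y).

For Y = aC + b: Var(Y) = a² * Var(C)
Var(C) = (3 - 1)^2/12 = 0.33333333
Var(Y) = (-5)² * 0.33333333 = 25 * 0.33333333 = 8.3333333

8.3333333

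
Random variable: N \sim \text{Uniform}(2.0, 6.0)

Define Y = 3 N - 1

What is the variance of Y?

For Y = aN + b: Var(Y) = a² * Var(N)
Var(N) = (6 - 2)^2/12 = 1.3333333
Var(Y) = 3² * 1.3333333 = 9 * 1.3333333 = 12

12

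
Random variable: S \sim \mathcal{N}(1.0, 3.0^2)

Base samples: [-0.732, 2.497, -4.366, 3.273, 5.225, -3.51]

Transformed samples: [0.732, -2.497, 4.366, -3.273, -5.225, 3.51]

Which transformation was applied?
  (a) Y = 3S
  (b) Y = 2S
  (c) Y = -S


Checking option (c) Y = -S:
  S = -0.732 -> Y = 0.732 ✓
  S = 2.497 -> Y = -2.497 ✓
  S = -4.366 -> Y = 4.366 ✓
All samples match this transformation.

(c) -S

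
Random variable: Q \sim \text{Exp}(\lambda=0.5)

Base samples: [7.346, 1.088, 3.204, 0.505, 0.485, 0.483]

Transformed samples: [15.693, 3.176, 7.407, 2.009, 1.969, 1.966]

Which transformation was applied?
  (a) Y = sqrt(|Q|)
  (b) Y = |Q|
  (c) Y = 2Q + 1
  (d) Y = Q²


Checking option (c) Y = 2Q + 1:
  Q = 7.346 -> Y = 15.693 ✓
  Q = 1.088 -> Y = 3.176 ✓
  Q = 3.204 -> Y = 7.407 ✓
All samples match this transformation.

(c) 2Q + 1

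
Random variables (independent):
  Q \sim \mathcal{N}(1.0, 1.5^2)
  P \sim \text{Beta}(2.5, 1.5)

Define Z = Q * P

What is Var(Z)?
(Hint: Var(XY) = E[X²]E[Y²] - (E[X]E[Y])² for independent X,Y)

Var(XY) = E[X²]E[Y²] - (E[X]E[Y])²
E[Q] = 1, Var(Q) = 2.25
E[P] = 0.625, Var(P) = 0.046875
E[Q²] = 2.25 + 1² = 3.25
E[P²] = 0.046875 + 0.625² = 0.4375
Var(Z) = 3.25*0.4375 - (1*0.625)²
= 1.421875 - 0.390625 = 1.03125

1.03125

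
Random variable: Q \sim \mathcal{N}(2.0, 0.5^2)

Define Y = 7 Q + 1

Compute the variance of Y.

For Y = aQ + b: Var(Y) = a² * Var(Q)
Var(Q) = 0.5^2 = 0.25
Var(Y) = 7² * 0.25 = 49 * 0.25 = 12.25

12.25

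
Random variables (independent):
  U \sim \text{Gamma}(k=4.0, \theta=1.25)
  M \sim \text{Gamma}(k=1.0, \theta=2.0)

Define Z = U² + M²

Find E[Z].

E[Z] = E[U²] + E[M²]
E[U²] = Var(U) + E[U]² = 6.25 + 25 = 31.25
E[M²] = Var(M) + E[M]² = 4 + 4 = 8
E[Z] = 31.25 + 8 = 39.25

39.25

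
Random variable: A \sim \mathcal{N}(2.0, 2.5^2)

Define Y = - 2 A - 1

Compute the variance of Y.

For Y = aA + b: Var(Y) = a² * Var(A)
Var(A) = 2.5^2 = 6.25
Var(Y) = (-2)² * 6.25 = 4 * 6.25 = 25

25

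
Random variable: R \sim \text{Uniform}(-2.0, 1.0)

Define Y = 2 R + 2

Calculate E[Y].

For Y = 2R + 2:
E[Y] = 2 * E[R] + 2
E[R] = (-2 + 1)/2 = -0.5
E[Y] = 2 * (-0.5) + 2 = 1

1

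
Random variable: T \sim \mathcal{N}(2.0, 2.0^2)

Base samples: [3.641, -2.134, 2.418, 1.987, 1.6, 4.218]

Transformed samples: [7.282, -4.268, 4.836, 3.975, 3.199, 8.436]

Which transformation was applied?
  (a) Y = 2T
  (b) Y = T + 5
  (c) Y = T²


Checking option (a) Y = 2T:
  T = 3.641 -> Y = 7.282 ✓
  T = -2.134 -> Y = -4.268 ✓
  T = 2.418 -> Y = 4.836 ✓
All samples match this transformation.

(a) 2T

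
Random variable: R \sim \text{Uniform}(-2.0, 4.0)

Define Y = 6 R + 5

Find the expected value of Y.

For Y = 6R + 5:
E[Y] = 6 * E[R] + 5
E[R] = (-2 + 4)/2 = 1
E[Y] = 6 * 1 + 5 = 11

11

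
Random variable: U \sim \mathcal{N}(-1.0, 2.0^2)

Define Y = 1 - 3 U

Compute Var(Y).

For Y = aU + b: Var(Y) = a² * Var(U)
Var(U) = 2.0^2 = 4
Var(Y) = (-3)² * 4 = 9 * 4 = 36

36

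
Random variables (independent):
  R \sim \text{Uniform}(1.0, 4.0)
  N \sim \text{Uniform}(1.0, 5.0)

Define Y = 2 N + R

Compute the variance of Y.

For independent RVs: Var(aX + bY) = a²Var(X) + b²Var(Y)
Var(R) = 0.75
Var(N) = 1.3333333
Var(Y) = 1²*0.75 + 2²*1.3333333
= 1*0.75 + 4*1.3333333 = 6.0833333

6.0833333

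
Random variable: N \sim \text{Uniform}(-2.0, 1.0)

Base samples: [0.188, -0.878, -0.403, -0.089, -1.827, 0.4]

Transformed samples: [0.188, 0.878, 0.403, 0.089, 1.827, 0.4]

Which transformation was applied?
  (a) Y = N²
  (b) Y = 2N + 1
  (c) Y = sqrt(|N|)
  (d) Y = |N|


Checking option (d) Y = |N|:
  N = 0.188 -> Y = 0.188 ✓
  N = -0.878 -> Y = 0.878 ✓
  N = -0.403 -> Y = 0.403 ✓
All samples match this transformation.

(d) |N|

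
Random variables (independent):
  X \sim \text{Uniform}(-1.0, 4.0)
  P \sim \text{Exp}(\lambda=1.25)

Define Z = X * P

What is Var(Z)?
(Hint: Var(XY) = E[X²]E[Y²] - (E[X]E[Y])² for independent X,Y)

Var(XY) = E[X²]E[Y²] - (E[X]E[Y])²
E[X] = 1.5, Var(X) = 2.0833333
E[P] = 0.8, Var(P) = 0.64
E[X²] = 2.0833333 + 1.5² = 4.3333333
E[P²] = 0.64 + 0.8² = 1.28
Var(Z) = 4.3333333*1.28 - (1.5*0.8)²
= 5.5466667 - 1.44 = 4.1066667

4.1066667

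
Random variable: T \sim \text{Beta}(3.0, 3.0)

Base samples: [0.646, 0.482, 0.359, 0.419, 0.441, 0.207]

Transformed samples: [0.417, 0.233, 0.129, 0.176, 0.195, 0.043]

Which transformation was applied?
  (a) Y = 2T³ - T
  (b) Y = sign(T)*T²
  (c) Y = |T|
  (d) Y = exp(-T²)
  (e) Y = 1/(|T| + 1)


Checking option (b) Y = sign(T)*T²:
  T = 0.646 -> Y = 0.417 ✓
  T = 0.482 -> Y = 0.233 ✓
  T = 0.359 -> Y = 0.129 ✓
All samples match this transformation.

(b) sign(T)*T²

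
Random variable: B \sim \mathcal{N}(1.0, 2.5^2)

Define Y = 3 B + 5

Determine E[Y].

For Y = 3B + 5:
E[Y] = 3 * E[B] + 5
E[B] = 1.0 = 1
E[Y] = 3 * 1 + 5 = 8

8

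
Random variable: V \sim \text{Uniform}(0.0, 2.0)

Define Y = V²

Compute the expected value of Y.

Using E[X²] = Var(X) + (E[X])²:
E[V] = 1
Var(V) = (2 - 0)^2/12 = 0.33333333
E[V²] = 0.33333333 + 1² = 0.33333333 + 1 = 1.3333333

1.3333333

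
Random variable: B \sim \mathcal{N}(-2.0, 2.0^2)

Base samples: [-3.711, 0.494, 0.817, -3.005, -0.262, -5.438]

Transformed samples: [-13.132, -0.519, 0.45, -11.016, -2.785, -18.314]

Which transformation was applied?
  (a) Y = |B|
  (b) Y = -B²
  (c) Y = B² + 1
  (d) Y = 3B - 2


Checking option (d) Y = 3B - 2:
  B = -3.711 -> Y = -13.132 ✓
  B = 0.494 -> Y = -0.519 ✓
  B = 0.817 -> Y = 0.45 ✓
All samples match this transformation.

(d) 3B - 2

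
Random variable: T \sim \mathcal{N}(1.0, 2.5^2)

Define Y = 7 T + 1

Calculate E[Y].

For Y = 7T + 1:
E[Y] = 7 * E[T] + 1
E[T] = 1.0 = 1
E[Y] = 7 * 1 + 1 = 8

8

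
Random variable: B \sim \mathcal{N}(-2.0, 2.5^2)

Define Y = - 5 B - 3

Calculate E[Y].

For Y = -5B - 3:
E[Y] = -5 * E[B] - 3
E[B] = -2.0 = -2
E[Y] = -5 * (-2) - 3 = 7

7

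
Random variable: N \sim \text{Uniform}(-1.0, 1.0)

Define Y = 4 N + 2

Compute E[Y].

For Y = 4N + 2:
E[Y] = 4 * E[N] + 2
E[N] = (-1 + 1)/2 = 0
E[Y] = 4 * 0 + 2 = 2

2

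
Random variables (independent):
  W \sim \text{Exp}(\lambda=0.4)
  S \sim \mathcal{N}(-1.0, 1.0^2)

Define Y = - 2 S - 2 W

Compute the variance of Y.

For independent RVs: Var(aX + bY) = a²Var(X) + b²Var(Y)
Var(W) = 6.25
Var(S) = 1
Var(Y) = (-2)²*6.25 + (-2)²*1
= 4*6.25 + 4*1 = 29

29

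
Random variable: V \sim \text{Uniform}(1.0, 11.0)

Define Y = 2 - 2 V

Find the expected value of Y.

For Y = -2V + 2:
E[Y] = -2 * E[V] + 2
E[V] = (1 + 11)/2 = 6
E[Y] = -2 * 6 + 2 = -10

-10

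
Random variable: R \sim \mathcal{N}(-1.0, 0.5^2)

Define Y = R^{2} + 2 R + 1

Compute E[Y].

E[Y] = 1*E[R²] + 2*E[R] + 1
E[R] = -1
E[R²] = Var(R) + (E[R])² = 0.25 + 1 = 1.25
E[Y] = 1*1.25 + 2*(-1) + 1 = 0.25

0.25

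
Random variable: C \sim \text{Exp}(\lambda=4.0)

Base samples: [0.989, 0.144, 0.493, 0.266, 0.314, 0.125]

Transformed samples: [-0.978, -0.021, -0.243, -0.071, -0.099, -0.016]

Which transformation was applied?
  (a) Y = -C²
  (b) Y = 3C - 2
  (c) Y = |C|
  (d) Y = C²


Checking option (a) Y = -C²:
  C = 0.989 -> Y = -0.978 ✓
  C = 0.144 -> Y = -0.021 ✓
  C = 0.493 -> Y = -0.243 ✓
All samples match this transformation.

(a) -C²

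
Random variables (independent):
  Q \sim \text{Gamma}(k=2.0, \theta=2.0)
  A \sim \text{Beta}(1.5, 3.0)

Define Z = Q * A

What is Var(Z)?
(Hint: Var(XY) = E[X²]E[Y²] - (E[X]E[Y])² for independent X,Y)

Var(XY) = E[X²]E[Y²] - (E[X]E[Y])²
E[Q] = 4, Var(Q) = 8
E[A] = 0.33333333, Var(A) = 0.04040404
E[Q²] = 8 + 4² = 24
E[A²] = 0.04040404 + 0.33333333² = 0.15151515
Var(Z) = 24*0.15151515 - (4*0.33333333)²
= 3.6363636 - 1.7777778 = 1.8585859

1.8585859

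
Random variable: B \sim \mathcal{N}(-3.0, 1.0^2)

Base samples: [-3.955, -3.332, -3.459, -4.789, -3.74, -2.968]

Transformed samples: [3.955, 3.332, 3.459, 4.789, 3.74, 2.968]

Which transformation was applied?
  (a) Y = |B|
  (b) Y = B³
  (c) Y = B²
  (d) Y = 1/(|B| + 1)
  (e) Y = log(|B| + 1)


Checking option (a) Y = |B|:
  B = -3.955 -> Y = 3.955 ✓
  B = -3.332 -> Y = 3.332 ✓
  B = -3.459 -> Y = 3.459 ✓
All samples match this transformation.

(a) |B|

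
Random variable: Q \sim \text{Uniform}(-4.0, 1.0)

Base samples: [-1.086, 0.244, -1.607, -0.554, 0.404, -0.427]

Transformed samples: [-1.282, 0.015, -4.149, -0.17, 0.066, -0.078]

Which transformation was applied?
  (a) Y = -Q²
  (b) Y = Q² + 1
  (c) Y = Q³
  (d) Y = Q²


Checking option (c) Y = Q³:
  Q = -1.086 -> Y = -1.282 ✓
  Q = 0.244 -> Y = 0.015 ✓
  Q = -1.607 -> Y = -4.149 ✓
All samples match this transformation.

(c) Q³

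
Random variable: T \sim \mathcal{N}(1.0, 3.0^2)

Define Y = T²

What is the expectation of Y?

Using E[X²] = Var(X) + (E[X])²:
E[T] = 1
Var(T) = 3.0^2 = 9
E[T²] = 9 + 1² = 9 + 1 = 10

10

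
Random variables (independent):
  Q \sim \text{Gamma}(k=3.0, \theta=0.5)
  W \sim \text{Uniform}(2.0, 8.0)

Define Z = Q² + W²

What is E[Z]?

E[Z] = E[Q²] + E[W²]
E[Q²] = Var(Q) + E[Q]² = 0.75 + 2.25 = 3
E[W²] = Var(W) + E[W]² = 3 + 25 = 28
E[Z] = 3 + 28 = 31

31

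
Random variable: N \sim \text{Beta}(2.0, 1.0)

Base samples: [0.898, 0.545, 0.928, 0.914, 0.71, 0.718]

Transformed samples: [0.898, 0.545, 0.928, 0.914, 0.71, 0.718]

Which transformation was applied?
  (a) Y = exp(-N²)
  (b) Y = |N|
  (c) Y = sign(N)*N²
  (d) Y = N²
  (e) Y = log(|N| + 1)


Checking option (b) Y = |N|:
  N = 0.898 -> Y = 0.898 ✓
  N = 0.545 -> Y = 0.545 ✓
  N = 0.928 -> Y = 0.928 ✓
All samples match this transformation.

(b) |N|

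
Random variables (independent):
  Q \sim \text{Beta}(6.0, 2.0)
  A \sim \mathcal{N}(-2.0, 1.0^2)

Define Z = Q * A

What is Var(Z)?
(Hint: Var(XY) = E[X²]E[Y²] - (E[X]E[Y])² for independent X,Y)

Var(XY) = E[X²]E[Y²] - (E[X]E[Y])²
E[Q] = 0.75, Var(Q) = 0.020833333
E[A] = -2, Var(A) = 1
E[Q²] = 0.020833333 + 0.75² = 0.58333333
E[A²] = 1 + (-2)² = 5
Var(Z) = 0.58333333*5 - (0.75*(-2))²
= 2.9166667 - 2.25 = 0.66666667

0.66666667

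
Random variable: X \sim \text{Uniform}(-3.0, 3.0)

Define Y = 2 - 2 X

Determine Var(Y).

For Y = aX + b: Var(Y) = a² * Var(X)
Var(X) = (3 + 3)^2/12 = 3
Var(Y) = (-2)² * 3 = 4 * 3 = 12

12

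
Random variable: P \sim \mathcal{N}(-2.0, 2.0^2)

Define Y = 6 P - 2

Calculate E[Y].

For Y = 6P - 2:
E[Y] = 6 * E[P] - 2
E[P] = -2.0 = -2
E[Y] = 6 * (-2) - 2 = -14

-14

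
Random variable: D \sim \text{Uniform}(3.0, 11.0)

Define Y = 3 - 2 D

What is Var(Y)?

For Y = aD + b: Var(Y) = a² * Var(D)
Var(D) = (11 - 3)^2/12 = 5.3333333
Var(Y) = (-2)² * 5.3333333 = 4 * 5.3333333 = 21.333333

21.333333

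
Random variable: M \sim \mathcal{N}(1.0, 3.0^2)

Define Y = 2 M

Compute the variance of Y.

For Y = aM + b: Var(Y) = a² * Var(M)
Var(M) = 3.0^2 = 9
Var(Y) = 2² * 9 = 4 * 9 = 36

36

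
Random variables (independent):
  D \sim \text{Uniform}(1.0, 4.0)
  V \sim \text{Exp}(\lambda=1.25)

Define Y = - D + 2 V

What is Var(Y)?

For independent RVs: Var(aX + bY) = a²Var(X) + b²Var(Y)
Var(D) = 0.75
Var(V) = 0.64
Var(Y) = (-1)²*0.75 + 2²*0.64
= 1*0.75 + 4*0.64 = 3.31

3.31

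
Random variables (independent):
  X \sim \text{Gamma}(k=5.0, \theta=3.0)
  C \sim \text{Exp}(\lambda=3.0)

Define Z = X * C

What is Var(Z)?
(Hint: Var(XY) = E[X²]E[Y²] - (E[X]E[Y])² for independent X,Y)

Var(XY) = E[X²]E[Y²] - (E[X]E[Y])²
E[X] = 15, Var(X) = 45
E[C] = 0.33333333, Var(C) = 0.11111111
E[X²] = 45 + 15² = 270
E[C²] = 0.11111111 + 0.33333333² = 0.22222222
Var(Z) = 270*0.22222222 - (15*0.33333333)²
= 60 - 25 = 35

35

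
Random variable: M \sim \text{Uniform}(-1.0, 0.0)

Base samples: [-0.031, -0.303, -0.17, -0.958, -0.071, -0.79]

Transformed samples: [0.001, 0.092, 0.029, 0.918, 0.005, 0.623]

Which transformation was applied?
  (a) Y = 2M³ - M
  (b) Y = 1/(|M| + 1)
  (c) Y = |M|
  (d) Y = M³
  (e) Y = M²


Checking option (e) Y = M²:
  M = -0.031 -> Y = 0.001 ✓
  M = -0.303 -> Y = 0.092 ✓
  M = -0.17 -> Y = 0.029 ✓
All samples match this transformation.

(e) M²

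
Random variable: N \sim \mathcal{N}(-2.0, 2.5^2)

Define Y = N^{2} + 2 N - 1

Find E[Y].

E[Y] = 1*E[N²] + 2*E[N] - 1
E[N] = -2
E[N²] = Var(N) + (E[N])² = 6.25 + 4 = 10.25
E[Y] = 1*10.25 + 2*(-2) - 1 = 5.25

5.25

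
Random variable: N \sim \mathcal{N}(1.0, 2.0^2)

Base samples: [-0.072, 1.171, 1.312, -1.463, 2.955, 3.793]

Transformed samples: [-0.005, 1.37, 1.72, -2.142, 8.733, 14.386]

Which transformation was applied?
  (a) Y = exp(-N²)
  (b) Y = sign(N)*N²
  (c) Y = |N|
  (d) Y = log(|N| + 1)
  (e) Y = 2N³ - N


Checking option (b) Y = sign(N)*N²:
  N = -0.072 -> Y = -0.005 ✓
  N = 1.171 -> Y = 1.37 ✓
  N = 1.312 -> Y = 1.72 ✓
All samples match this transformation.

(b) sign(N)*N²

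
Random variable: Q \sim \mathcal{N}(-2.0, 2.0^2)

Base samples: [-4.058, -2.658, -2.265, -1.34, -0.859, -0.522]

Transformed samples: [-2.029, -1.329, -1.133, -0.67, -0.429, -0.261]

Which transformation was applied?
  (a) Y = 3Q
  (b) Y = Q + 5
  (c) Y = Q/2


Checking option (c) Y = Q/2:
  Q = -4.058 -> Y = -2.029 ✓
  Q = -2.658 -> Y = -1.329 ✓
  Q = -2.265 -> Y = -1.133 ✓
All samples match this transformation.

(c) Q/2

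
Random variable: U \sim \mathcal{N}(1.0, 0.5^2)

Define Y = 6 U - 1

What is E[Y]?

For Y = 6U - 1:
E[Y] = 6 * E[U] - 1
E[U] = 1.0 = 1
E[Y] = 6 * 1 - 1 = 5

5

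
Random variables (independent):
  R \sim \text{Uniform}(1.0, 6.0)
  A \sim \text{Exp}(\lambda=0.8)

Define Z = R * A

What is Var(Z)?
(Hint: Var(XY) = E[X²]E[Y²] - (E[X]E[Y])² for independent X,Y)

Var(XY) = E[X²]E[Y²] - (E[X]E[Y])²
E[R] = 3.5, Var(R) = 2.0833333
E[A] = 1.25, Var(A) = 1.5625
E[R²] = 2.0833333 + 3.5² = 14.333333
E[A²] = 1.5625 + 1.25² = 3.125
Var(Z) = 14.333333*3.125 - (3.5*1.25)²
= 44.791667 - 19.140625 = 25.651042

25.651042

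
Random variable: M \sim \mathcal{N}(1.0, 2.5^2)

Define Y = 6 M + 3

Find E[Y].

For Y = 6M + 3:
E[Y] = 6 * E[M] + 3
E[M] = 1.0 = 1
E[Y] = 6 * 1 + 3 = 9

9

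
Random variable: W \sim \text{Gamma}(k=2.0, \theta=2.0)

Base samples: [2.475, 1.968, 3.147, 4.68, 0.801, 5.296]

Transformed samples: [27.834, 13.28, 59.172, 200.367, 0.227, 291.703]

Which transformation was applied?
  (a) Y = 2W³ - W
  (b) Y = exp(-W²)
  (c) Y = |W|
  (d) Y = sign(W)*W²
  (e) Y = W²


Checking option (a) Y = 2W³ - W:
  W = 2.475 -> Y = 27.834 ✓
  W = 1.968 -> Y = 13.28 ✓
  W = 3.147 -> Y = 59.172 ✓
All samples match this transformation.

(a) 2W³ - W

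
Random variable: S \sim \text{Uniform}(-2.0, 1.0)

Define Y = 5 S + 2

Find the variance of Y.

For Y = aS + b: Var(Y) = a² * Var(S)
Var(S) = (1 + 2)^2/12 = 0.75
Var(Y) = 5² * 0.75 = 25 * 0.75 = 18.75

18.75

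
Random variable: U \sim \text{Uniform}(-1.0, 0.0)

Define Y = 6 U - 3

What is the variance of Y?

For Y = aU + b: Var(Y) = a² * Var(U)
Var(U) = (0 + 1)^2/12 = 0.083333333
Var(Y) = 6² * 0.083333333 = 36 * 0.083333333 = 3

3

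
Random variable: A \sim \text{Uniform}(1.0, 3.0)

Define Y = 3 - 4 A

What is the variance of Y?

For Y = aA + b: Var(Y) = a² * Var(A)
Var(A) = (3 - 1)^2/12 = 0.33333333
Var(Y) = (-4)² * 0.33333333 = 16 * 0.33333333 = 5.3333333

5.3333333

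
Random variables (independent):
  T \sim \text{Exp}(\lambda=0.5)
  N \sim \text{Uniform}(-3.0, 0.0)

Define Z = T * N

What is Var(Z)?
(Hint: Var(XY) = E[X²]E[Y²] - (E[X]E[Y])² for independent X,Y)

Var(XY) = E[X²]E[Y²] - (E[X]E[Y])²
E[T] = 2, Var(T) = 4
E[N] = -1.5, Var(N) = 0.75
E[T²] = 4 + 2² = 8
E[N²] = 0.75 + (-1.5)² = 3
Var(Z) = 8*3 - (2*(-1.5))²
= 24 - 9 = 15

15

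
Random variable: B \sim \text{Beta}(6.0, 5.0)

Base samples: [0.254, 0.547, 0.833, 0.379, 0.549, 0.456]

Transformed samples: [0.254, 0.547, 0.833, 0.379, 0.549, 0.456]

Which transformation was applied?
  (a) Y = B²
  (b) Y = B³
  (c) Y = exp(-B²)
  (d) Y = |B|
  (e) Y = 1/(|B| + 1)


Checking option (d) Y = |B|:
  B = 0.254 -> Y = 0.254 ✓
  B = 0.547 -> Y = 0.547 ✓
  B = 0.833 -> Y = 0.833 ✓
All samples match this transformation.

(d) |B|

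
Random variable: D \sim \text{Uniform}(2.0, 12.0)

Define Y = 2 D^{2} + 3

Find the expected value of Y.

E[Y] = 2*E[D²] + 3
E[D] = 7
E[D²] = Var(D) + (E[D])² = 8.3333333 + 49 = 57.333333
E[Y] = 2*57.333333 + 3 = 117.66667

117.66667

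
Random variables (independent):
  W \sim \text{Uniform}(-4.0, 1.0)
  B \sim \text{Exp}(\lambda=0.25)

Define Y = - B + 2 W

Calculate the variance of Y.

For independent RVs: Var(aX + bY) = a²Var(X) + b²Var(Y)
Var(W) = 2.0833333
Var(B) = 16
Var(Y) = 2²*2.0833333 + (-1)²*16
= 4*2.0833333 + 1*16 = 24.333333

24.333333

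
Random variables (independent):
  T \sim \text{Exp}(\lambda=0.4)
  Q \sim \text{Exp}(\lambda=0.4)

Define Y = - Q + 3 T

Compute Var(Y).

For independent RVs: Var(aX + bY) = a²Var(X) + b²Var(Y)
Var(T) = 6.25
Var(Q) = 6.25
Var(Y) = 3²*6.25 + (-1)²*6.25
= 9*6.25 + 1*6.25 = 62.5

62.5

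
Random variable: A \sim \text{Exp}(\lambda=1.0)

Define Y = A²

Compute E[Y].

Using E[X²] = Var(X) + (E[X])²:
E[A] = 1
Var(A) = 1/1.0^2 = 1
E[A²] = 1 + 1² = 1 + 1 = 2

2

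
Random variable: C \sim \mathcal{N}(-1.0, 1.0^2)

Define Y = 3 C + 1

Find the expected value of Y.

For Y = 3C + 1:
E[Y] = 3 * E[C] + 1
E[C] = -1.0 = -1
E[Y] = 3 * (-1) + 1 = -2

-2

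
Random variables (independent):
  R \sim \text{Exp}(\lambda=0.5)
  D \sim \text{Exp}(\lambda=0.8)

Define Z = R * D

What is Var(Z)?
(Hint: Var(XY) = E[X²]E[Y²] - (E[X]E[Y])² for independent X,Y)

Var(XY) = E[X²]E[Y²] - (E[X]E[Y])²
E[R] = 2, Var(R) = 4
E[D] = 1.25, Var(D) = 1.5625
E[R²] = 4 + 2² = 8
E[D²] = 1.5625 + 1.25² = 3.125
Var(Z) = 8*3.125 - (2*1.25)²
= 25 - 6.25 = 18.75

18.75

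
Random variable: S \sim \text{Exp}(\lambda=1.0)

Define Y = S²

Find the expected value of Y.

E[S²] = Var(S) + (E[S])² = 1 + 1 = 2

2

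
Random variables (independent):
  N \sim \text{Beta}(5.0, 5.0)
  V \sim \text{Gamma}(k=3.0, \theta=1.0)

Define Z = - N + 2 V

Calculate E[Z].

E[Z] = -1*E[N] + 2*E[V]
E[N] = 0.5
E[V] = 3
E[Z] = -1*0.5 + 2*3 = 5.5

5.5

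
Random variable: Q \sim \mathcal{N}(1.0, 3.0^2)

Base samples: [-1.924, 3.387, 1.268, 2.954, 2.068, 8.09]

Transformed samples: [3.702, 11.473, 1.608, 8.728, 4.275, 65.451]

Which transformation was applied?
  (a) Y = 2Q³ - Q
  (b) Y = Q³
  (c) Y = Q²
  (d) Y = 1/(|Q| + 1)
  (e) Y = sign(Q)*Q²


Checking option (c) Y = Q²:
  Q = -1.924 -> Y = 3.702 ✓
  Q = 3.387 -> Y = 11.473 ✓
  Q = 1.268 -> Y = 1.608 ✓
All samples match this transformation.

(c) Q²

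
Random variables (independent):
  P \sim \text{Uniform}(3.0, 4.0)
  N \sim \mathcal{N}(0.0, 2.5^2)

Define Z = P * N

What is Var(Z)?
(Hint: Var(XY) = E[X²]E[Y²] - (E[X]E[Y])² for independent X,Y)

Var(XY) = E[X²]E[Y²] - (E[X]E[Y])²
E[P] = 3.5, Var(P) = 0.083333333
E[N] = 0, Var(N) = 6.25
E[P²] = 0.083333333 + 3.5² = 12.333333
E[N²] = 6.25 + 0² = 6.25
Var(Z) = 12.333333*6.25 - (3.5*0)²
= 77.083333 - 0 = 77.083333

77.083333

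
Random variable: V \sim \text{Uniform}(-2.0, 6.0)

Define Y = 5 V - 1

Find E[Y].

For Y = 5V - 1:
E[Y] = 5 * E[V] - 1
E[V] = (-2 + 6)/2 = 2
E[Y] = 5 * 2 - 1 = 9

9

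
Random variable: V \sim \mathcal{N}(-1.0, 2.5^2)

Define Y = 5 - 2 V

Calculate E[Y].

For Y = -2V + 5:
E[Y] = -2 * E[V] + 5
E[V] = -1.0 = -1
E[Y] = -2 * (-1) + 5 = 7

7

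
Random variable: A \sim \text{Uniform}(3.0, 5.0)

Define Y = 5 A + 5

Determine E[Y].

For Y = 5A + 5:
E[Y] = 5 * E[A] + 5
E[A] = (3 + 5)/2 = 4
E[Y] = 5 * 4 + 5 = 25

25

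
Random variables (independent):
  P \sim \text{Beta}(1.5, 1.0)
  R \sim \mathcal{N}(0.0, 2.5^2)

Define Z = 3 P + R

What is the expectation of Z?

E[Z] = 3*E[P] + 1*E[R]
E[P] = 0.6
E[R] = 0
E[Z] = 3*0.6 + 1*0 = 1.8

1.8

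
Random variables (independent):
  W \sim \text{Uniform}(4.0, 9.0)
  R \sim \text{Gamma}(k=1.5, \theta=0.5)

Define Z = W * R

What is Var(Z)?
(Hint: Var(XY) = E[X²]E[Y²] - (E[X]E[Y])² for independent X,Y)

Var(XY) = E[X²]E[Y²] - (E[X]E[Y])²
E[W] = 6.5, Var(W) = 2.0833333
E[R] = 0.75, Var(R) = 0.375
E[W²] = 2.0833333 + 6.5² = 44.333333
E[R²] = 0.375 + 0.75² = 0.9375
Var(Z) = 44.333333*0.9375 - (6.5*0.75)²
= 41.5625 - 23.765625 = 17.796875

17.796875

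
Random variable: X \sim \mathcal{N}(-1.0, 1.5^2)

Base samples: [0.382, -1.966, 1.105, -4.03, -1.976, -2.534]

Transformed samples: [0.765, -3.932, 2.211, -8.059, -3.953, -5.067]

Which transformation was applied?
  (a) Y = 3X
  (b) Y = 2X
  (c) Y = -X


Checking option (b) Y = 2X:
  X = 0.382 -> Y = 0.765 ✓
  X = -1.966 -> Y = -3.932 ✓
  X = 1.105 -> Y = 2.211 ✓
All samples match this transformation.

(b) 2X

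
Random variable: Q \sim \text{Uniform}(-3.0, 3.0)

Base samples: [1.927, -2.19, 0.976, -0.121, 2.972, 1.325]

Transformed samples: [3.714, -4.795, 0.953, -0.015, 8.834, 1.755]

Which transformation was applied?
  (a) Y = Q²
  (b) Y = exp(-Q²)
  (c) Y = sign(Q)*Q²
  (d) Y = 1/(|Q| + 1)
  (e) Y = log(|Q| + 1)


Checking option (c) Y = sign(Q)*Q²:
  Q = 1.927 -> Y = 3.714 ✓
  Q = -2.19 -> Y = -4.795 ✓
  Q = 0.976 -> Y = 0.953 ✓
All samples match this transformation.

(c) sign(Q)*Q²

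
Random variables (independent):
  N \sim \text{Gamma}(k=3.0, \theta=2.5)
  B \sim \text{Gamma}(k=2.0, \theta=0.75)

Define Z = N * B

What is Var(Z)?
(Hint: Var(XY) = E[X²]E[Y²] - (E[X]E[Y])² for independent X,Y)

Var(XY) = E[X²]E[Y²] - (E[X]E[Y])²
E[N] = 7.5, Var(N) = 18.75
E[B] = 1.5, Var(B) = 1.125
E[N²] = 18.75 + 7.5² = 75
E[B²] = 1.125 + 1.5² = 3.375
Var(Z) = 75*3.375 - (7.5*1.5)²
= 253.125 - 126.5625 = 126.5625

126.5625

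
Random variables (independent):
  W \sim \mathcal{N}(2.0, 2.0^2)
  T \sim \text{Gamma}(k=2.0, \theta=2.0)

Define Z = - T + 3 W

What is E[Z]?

E[Z] = 3*E[W] - 1*E[T]
E[W] = 2
E[T] = 4
E[Z] = 3*2 - 1*4 = 2

2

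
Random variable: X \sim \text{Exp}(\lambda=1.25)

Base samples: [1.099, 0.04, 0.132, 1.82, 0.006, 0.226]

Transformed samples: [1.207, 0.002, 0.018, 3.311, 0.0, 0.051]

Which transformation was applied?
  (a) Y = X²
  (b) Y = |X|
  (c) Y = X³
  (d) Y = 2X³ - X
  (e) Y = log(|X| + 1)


Checking option (a) Y = X²:
  X = 1.099 -> Y = 1.207 ✓
  X = 0.04 -> Y = 0.002 ✓
  X = 0.132 -> Y = 0.018 ✓
All samples match this transformation.

(a) X²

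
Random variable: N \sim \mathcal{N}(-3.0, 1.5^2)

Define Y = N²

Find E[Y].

Using E[X²] = Var(X) + (E[X])²:
E[N] = -3
Var(N) = 1.5^2 = 2.25
E[N²] = 2.25 + (-3)² = 2.25 + 9 = 11.25

11.25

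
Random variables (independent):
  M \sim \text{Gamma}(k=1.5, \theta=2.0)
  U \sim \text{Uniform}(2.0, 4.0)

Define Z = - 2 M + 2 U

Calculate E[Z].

E[Z] = -2*E[M] + 2*E[U]
E[M] = 3
E[U] = 3
E[Z] = -2*3 + 2*3 = 0

0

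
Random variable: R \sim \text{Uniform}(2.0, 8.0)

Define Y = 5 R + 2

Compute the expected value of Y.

For Y = 5R + 2:
E[Y] = 5 * E[R] + 2
E[R] = (2 + 8)/2 = 5
E[Y] = 5 * 5 + 2 = 27

27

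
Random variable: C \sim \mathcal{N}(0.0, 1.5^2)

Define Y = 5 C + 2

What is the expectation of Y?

For Y = 5C + 2:
E[Y] = 5 * E[C] + 2
E[C] = 0.0 = 0
E[Y] = 5 * 0 + 2 = 2

2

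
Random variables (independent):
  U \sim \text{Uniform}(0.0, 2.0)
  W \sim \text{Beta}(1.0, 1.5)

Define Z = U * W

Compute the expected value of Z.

For independent RVs: E[XY] = E[X]*E[Y]
E[U] = 1
E[W] = 0.4
E[Z] = 1 * 0.4 = 0.4

0.4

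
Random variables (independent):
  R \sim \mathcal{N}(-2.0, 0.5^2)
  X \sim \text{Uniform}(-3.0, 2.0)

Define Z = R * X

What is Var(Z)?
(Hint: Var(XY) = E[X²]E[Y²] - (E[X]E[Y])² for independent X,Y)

Var(XY) = E[X²]E[Y²] - (E[X]E[Y])²
E[R] = -2, Var(R) = 0.25
E[X] = -0.5, Var(X) = 2.0833333
E[R²] = 0.25 + (-2)² = 4.25
E[X²] = 2.0833333 + (-0.5)² = 2.3333333
Var(Z) = 4.25*2.3333333 - (-2*(-0.5))²
= 9.9166667 - 1 = 8.9166667

8.9166667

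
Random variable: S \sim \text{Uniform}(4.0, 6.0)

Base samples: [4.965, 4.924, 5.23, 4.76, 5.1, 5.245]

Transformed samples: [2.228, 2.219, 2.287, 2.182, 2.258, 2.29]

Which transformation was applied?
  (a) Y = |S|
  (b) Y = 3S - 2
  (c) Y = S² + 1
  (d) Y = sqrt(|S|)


Checking option (d) Y = sqrt(|S|):
  S = 4.965 -> Y = 2.228 ✓
  S = 4.924 -> Y = 2.219 ✓
  S = 5.23 -> Y = 2.287 ✓
All samples match this transformation.

(d) sqrt(|S|)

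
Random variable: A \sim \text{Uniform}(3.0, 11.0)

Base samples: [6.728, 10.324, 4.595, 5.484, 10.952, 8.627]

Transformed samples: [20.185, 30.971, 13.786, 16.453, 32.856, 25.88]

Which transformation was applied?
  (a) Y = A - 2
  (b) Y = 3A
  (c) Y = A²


Checking option (b) Y = 3A:
  A = 6.728 -> Y = 20.185 ✓
  A = 10.324 -> Y = 30.971 ✓
  A = 4.595 -> Y = 13.786 ✓
All samples match this transformation.

(b) 3A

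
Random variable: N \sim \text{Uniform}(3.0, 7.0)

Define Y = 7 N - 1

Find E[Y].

For Y = 7N - 1:
E[Y] = 7 * E[N] - 1
E[N] = (3 + 7)/2 = 5
E[Y] = 7 * 5 - 1 = 34

34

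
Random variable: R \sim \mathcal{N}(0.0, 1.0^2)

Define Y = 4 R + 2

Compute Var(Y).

For Y = aR + b: Var(Y) = a² * Var(R)
Var(R) = 1.0^2 = 1
Var(Y) = 4² * 1 = 16 * 1 = 16

16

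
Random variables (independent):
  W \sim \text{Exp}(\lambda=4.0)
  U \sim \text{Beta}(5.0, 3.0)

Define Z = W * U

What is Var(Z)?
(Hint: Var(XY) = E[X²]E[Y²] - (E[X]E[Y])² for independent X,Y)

Var(XY) = E[X²]E[Y²] - (E[X]E[Y])²
E[W] = 0.25, Var(W) = 0.0625
E[U] = 0.625, Var(U) = 0.026041667
E[W²] = 0.0625 + 0.25² = 0.125
E[U²] = 0.026041667 + 0.625² = 0.41666667
Var(Z) = 0.125*0.41666667 - (0.25*0.625)²
= 0.052083333 - 0.024414062 = 0.027669271

0.027669271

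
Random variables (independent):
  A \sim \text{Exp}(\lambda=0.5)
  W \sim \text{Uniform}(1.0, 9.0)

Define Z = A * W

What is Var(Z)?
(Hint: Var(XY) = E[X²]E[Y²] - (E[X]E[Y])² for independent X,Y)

Var(XY) = E[X²]E[Y²] - (E[X]E[Y])²
E[A] = 2, Var(A) = 4
E[W] = 5, Var(W) = 5.3333333
E[A²] = 4 + 2² = 8
E[W²] = 5.3333333 + 5² = 30.333333
Var(Z) = 8*30.333333 - (2*5)²
= 242.66667 - 100 = 142.66667

142.66667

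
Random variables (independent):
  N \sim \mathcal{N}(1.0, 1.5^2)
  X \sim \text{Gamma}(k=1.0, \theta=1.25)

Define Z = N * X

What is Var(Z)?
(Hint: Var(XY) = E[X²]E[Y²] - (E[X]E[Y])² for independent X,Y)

Var(XY) = E[X²]E[Y²] - (E[X]E[Y])²
E[N] = 1, Var(N) = 2.25
E[X] = 1.25, Var(X) = 1.5625
E[N²] = 2.25 + 1² = 3.25
E[X²] = 1.5625 + 1.25² = 3.125
Var(Z) = 3.25*3.125 - (1*1.25)²
= 10.15625 - 1.5625 = 8.59375

8.59375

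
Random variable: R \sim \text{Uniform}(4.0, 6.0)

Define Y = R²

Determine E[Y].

Using E[X²] = Var(X) + (E[X])²:
E[R] = 5
Var(R) = (6 - 4)^2/12 = 0.33333333
E[R²] = 0.33333333 + 5² = 0.33333333 + 25 = 25.333333

25.333333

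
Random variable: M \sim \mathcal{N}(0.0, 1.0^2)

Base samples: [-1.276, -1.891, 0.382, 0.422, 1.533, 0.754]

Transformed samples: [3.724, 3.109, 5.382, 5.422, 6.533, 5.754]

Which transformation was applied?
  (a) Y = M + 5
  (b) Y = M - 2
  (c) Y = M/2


Checking option (a) Y = M + 5:
  M = -1.276 -> Y = 3.724 ✓
  M = -1.891 -> Y = 3.109 ✓
  M = 0.382 -> Y = 5.382 ✓
All samples match this transformation.

(a) M + 5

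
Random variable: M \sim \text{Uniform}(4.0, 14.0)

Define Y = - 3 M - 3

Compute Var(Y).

For Y = aM + b: Var(Y) = a² * Var(M)
Var(M) = (14 - 4)^2/12 = 8.3333333
Var(Y) = (-3)² * 8.3333333 = 9 * 8.3333333 = 75

75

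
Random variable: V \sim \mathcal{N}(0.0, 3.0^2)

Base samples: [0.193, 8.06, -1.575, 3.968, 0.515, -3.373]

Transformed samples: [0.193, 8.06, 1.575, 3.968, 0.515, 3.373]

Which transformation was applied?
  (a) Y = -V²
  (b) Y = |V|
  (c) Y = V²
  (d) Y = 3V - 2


Checking option (b) Y = |V|:
  V = 0.193 -> Y = 0.193 ✓
  V = 8.06 -> Y = 8.06 ✓
  V = -1.575 -> Y = 1.575 ✓
All samples match this transformation.

(b) |V|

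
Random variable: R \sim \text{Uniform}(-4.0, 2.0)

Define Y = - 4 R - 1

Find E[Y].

For Y = -4R - 1:
E[Y] = -4 * E[R] - 1
E[R] = (-4 + 2)/2 = -1
E[Y] = -4 * (-1) - 1 = 3

3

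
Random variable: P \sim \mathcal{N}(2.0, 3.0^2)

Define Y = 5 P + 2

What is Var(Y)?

For Y = aP + b: Var(Y) = a² * Var(P)
Var(P) = 3.0^2 = 9
Var(Y) = 5² * 9 = 25 * 9 = 225

225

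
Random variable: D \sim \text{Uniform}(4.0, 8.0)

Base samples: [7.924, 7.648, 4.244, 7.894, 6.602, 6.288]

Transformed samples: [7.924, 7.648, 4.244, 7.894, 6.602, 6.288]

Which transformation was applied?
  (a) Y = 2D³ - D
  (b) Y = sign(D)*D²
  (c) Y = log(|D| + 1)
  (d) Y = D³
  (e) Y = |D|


Checking option (e) Y = |D|:
  D = 7.924 -> Y = 7.924 ✓
  D = 7.648 -> Y = 7.648 ✓
  D = 4.244 -> Y = 4.244 ✓
All samples match this transformation.

(e) |D|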